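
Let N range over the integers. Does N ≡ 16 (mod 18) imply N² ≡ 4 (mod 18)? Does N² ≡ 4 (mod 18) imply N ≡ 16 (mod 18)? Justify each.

Only the forward direction holds.

(⇒) Suppose N ≡ 16 (mod 18). Write N = 18j + 16. Then (18j + 16)² = 324j² + 576j + 256 = 18(18j² + 32j + 14) + 4, so N² ≡ 4 (mod 18).

(⇐) This fails: take N = 2. Then 2² = 4 ≡ 4 (mod 18), yet 2 ≡ 2 (mod 18), not 16.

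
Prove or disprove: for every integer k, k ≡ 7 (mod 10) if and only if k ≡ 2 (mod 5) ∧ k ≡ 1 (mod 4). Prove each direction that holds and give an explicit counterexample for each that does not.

(⇐) If k ≡ 2 (mod 5) and k ≡ 1 (mod 4), then by the Chinese remainder theorem k ≡ 17 (mod 20). Since 17 ≡ 7 (mod 10) and 10 ∣ 20, we get k ≡ 7 (mod 10).

(⇒) This fails: k = 7 gives 7 ≡ 7 (mod 10) but 7 ≡ 3 (mod 4), so the conjunction on the right does not hold.

(⇒) fails; (⇐) holds.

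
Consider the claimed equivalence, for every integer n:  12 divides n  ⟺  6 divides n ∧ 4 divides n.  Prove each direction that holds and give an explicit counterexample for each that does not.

Both implications hold.

(⇒) If 12 ∣ n, write n = 12q. Since 12 = 2·6, n = 6·(2q), so 6 ∣ n; and since 12 = 3·4, n = 4·(3q), so 4 ∣ n.

(⇐) Suppose 6 ∣ n and 4 ∣ n. Any common multiple of 6 and 4 is a multiple of their lcm; here lcm(6, 4) = 6·4/gcd(6, 4) = 24/2 = 12, so 12 ∣ n.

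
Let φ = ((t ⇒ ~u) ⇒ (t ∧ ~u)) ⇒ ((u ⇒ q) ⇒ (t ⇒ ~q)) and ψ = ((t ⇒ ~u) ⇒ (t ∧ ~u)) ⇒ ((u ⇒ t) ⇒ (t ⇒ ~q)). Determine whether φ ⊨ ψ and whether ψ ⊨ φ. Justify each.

(⟸) Assume the antecedent. If t is true, the antecedent forces (u = F, t = T, q = F) or (u = T, t = T, q = F), and the consequent holds there. If t is false, the consequent reduces to true regardless of the other variables. Either way the consequent holds.

(⟹) Assume the antecedent. If t is true, the antecedent forces (u = F, t = T, q = F) or (u = T, t = T, q = F), and the consequent holds there. If t is false, the consequent reduces to true regardless of the other variables. Either way the consequent holds.

Equivalent; both directions hold.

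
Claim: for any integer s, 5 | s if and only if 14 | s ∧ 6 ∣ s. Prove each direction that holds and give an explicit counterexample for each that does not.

Neither direction holds.

(⇒) This fails: take s = 5. Certainly 5 ∣ 5, but 14 ∤ 5.

(⇐) This fails: take s = 42. Both 14 ∣ 42 and 6 ∣ 42, yet 42 is not a multiple of 5 (since 42 = 8·5 + 2), so 5 ∤ 42.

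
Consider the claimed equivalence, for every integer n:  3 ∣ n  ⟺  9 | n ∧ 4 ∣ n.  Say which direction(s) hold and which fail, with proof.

[⇒] This fails: take n = 3. Certainly 3 ∣ 3, but 9 ∤ 3.

[⇐] Suppose 9 ∣ n and 4 ∣ n. Any common multiple of 9 and 4 is a multiple of their lcm; here gcd(9, 4) = 1, so lcm(9, 4) = 9·4 = 36, so 36 ∣ n. Since 3 ∣ 36, it follows that 3 ∣ n.

Not equivalent: only (⇐) holds.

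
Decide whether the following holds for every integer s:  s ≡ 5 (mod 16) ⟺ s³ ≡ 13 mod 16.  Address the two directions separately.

Both implications hold.

(⇒) Suppose s ≡ 5 (mod 16). Write s = 16j + 5. Then (16j + 5)³ = 4096j³ + 3840j² + 1200j + 125 = 16(256j³ + 240j² + 75j + 7) + 13, so s³ ≡ 13 (mod 16).

(⇐) Conversely, suppose s³ ≡ 13 (mod 16). The only residue r in {0, …, 15} with r³ ≡ 13 (mod 16) is r = 5, so s ≡ 5 (mod 16).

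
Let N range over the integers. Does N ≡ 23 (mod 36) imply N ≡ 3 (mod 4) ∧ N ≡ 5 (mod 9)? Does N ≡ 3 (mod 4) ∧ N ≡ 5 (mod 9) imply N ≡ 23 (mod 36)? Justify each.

Equivalent; both directions hold.

(⇐) If N ≡ 3 (mod 4) and N ≡ 5 (mod 9), then by the Chinese remainder theorem N ≡ 23 (mod 36). This is exactly N ≡ 23 (mod 36).

(⇒) Suppose N ≡ 23 (mod 36); write N = 36j + 23. Since 4 ∣ 36, reducing mod 4 gives N ≡ 23 ≡ 3 (mod 4); since 9 ∣ 36, reducing mod 9 gives N ≡ 23 ≡ 5 (mod 9).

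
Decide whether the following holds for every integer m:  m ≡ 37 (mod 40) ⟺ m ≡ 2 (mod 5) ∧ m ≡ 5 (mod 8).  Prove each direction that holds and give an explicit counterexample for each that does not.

(→) Suppose m ≡ 37 (mod 40); write m = 40j + 37. Since 5 ∣ 40, reducing mod 5 gives m ≡ 37 ≡ 2 (mod 5); since 8 ∣ 40, reducing mod 8 gives m ≡ 37 ≡ 5 (mod 8).

(←) Conversely, if m ≡ 2 (mod 5) and m ≡ 5 (mod 8), then by the Chinese remainder theorem m ≡ 37 (mod 40). This is exactly m ≡ 37 (mod 40).

Both implications hold.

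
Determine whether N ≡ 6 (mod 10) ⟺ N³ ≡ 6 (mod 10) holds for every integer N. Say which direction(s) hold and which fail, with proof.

(⟹) Suppose N ≡ 6 (mod 10). Write N = 10j + 6. Then (10j + 6)³ = 1000j³ + 1800j² + 1080j + 216 = 10(100j³ + 180j² + 108j + 21) + 6, so N³ ≡ 6 (mod 10).

(⟸) For the converse, argue contrapositively. If N ≢ 6 (mod 10), then N is congruent to one of 0, 1, 2, 3, 4, 5, 7, 8, 9 modulo 10, and these give N³ ≡ 0, 1, 8, 7, 4, 5, 3, 2, 9 respectively — never 6.

The biconditional holds.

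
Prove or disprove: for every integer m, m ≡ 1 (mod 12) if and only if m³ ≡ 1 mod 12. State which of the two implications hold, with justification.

Forward direction. Suppose m ≡ 1 (mod 12). Write m = 12j + 1. Then (12j + 1)³ = 1728j³ + 432j² + 36j + 1 = 12(144j³ + 36j² + 3j) + 1, so m³ ≡ 1 (mod 12).

Converse. For the converse, argue contrapositively. If m ≢ 1 (mod 12), then m is congruent to one of 0, 2, 3, 4, 5, 6, 7, 8, 9, 10, 11 modulo 12, and these give m³ ≡ 0, 8, 3, 4, 5, 0, 7, 8, 9, 4, 11 respectively — never 1.

Both directions hold.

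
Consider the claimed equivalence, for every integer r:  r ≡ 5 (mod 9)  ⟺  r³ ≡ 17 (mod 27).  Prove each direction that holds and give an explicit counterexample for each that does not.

(←) The residues r modulo 27 with r³ ≡ 17 (mod 27) are exactly {5, 14, 23}, and each is ≡ 5 (mod 9).

(→) Suppose r ≡ 5 (mod 9). Working modulo 27, r ∈ {5, 14, 23}; for each such r, r³ ≡ 17 (mod 27).

Equivalent; both directions hold.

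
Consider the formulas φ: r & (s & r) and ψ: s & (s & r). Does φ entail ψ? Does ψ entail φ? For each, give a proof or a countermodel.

Both implications hold.

(⇒) Assume the antecedent. If s is true, the antecedent forces (s = T, r = T), and s & (s & r) holds there. If s is false, the antecedent cannot hold. Either way s & (s & r) holds.

(⇐) Assume the antecedent. If s is true, the antecedent forces (s = T, r = T), and r & (s & r) holds there. If s is false, the antecedent cannot hold. Either way r & (s & r) holds.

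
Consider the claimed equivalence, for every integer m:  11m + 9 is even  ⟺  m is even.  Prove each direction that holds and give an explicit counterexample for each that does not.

Neither direction holds.

(→) This fails: m = 3 gives 11m + 9 = 42, which is even, but 3 is odd, not even.

(←) This also fails: m = 6 is even, but 11m + 9 = 75 is odd, not even.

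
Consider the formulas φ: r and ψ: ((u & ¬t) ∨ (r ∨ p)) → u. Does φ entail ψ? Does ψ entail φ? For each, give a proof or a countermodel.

(→) This fails. Under r = T, p = F, u = F, t = F, the left side is true but the right side is false.

(←) This fails. Under r = F, p = F, u = F, t = F, the left side is false but the right side is true.

(⇒) fails and (⇐) fails.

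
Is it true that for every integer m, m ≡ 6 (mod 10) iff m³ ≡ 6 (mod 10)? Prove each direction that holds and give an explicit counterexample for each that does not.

(⟹) Suppose m ≡ 6 (mod 10). Write m = 10j + 6. Then (10j + 6)³ = 1000j³ + 1800j² + 1080j + 216 = 10(100j³ + 180j² + 108j + 21) + 6, so m³ ≡ 6 (mod 10).

(⟸) For the converse, argue contrapositively. If m ≢ 6 (mod 10), then m is congruent to one of 0, 1, 2, 3, 4, 5, 7, 8, 9 modulo 10, and these give m³ ≡ 0, 1, 8, 7, 4, 5, 3, 2, 9 respectively — never 6.

The biconditional holds.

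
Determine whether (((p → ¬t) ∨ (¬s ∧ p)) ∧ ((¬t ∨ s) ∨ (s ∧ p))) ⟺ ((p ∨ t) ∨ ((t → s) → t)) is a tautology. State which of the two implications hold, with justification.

Neither direction holds.

(⟹) This fails. Under p = F, t = F, s = F, the left side is true but the right side is false.

(⟸) This fails. Under p = F, t = T, s = F, the left side is false but the right side is true.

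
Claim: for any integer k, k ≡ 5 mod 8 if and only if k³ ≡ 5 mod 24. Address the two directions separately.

(⇒) fails; (⇐) holds.

(⟸) The residues r modulo 24 with r³ ≡ 5 (mod 24) are exactly {5}, and each is ≡ 5 (mod 8).

(⟹) This fails: take k = 13. Then 13 ≡ 5 (mod 8), but 13³ = 2197 ≡ 13 (mod 24), not 5.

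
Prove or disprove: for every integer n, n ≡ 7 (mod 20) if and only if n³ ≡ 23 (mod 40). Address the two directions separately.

(→) This fails: take n = 27. Then 27 ≡ 7 (mod 20), but 27³ = 19683 ≡ 3 (mod 40), not 23.

(←) Conversely, the residues r modulo 40 with r³ ≡ 23 (mod 40) are exactly {7}, and each is ≡ 7 (mod 20).

(⇒) fails; (⇐) holds.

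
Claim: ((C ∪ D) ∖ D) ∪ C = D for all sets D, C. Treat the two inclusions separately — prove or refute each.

(⊆) fails and (⊇) fails.

Forward inclusion. This inclusion fails. Take D = ∅, C = {1}; then 1 ∈ ((C ∪ D) ∖ D) ∪ C but 1 ∉ D.

Reverse inclusion. This inclusion fails. Take D = {1}, C = ∅; then 1 ∈ D but 1 ∉ ((C ∪ D) ∖ D) ∪ C.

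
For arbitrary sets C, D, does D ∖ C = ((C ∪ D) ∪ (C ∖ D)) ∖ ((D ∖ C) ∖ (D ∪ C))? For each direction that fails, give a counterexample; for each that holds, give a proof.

Forward inclusion. Let x ∈ D ∖ C. Then x ∈ D and x ∉ C, from which x ∈ ((C ∪ D) ∪ (C ∖ D)) ∖ ((D ∖ C) ∖ (D ∪ C)).

Reverse inclusion. This inclusion fails. Take C = {1}, D = ∅; then 1 ∈ ((C ∪ D) ∪ (C ∖ D)) ∖ ((D ∖ C) ∖ (D ∪ C)) but 1 ∉ D ∖ C.

(⊆) holds; (⊇) fails.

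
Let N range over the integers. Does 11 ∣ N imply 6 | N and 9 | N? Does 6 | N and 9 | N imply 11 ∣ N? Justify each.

(⇒) This fails: take N = 11. Certainly 11 ∣ 11, but 6 ∤ 11.

(⇐) This fails: take N = 18. Both 6 ∣ 18 and 9 ∣ 18, yet 18 is not a multiple of 11 (since 18 = 1·11 + 7), so 11 ∤ 18.

Neither direction holds.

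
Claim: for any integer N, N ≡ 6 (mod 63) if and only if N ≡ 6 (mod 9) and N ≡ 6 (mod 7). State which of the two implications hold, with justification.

Both directions hold.

Forward direction. Suppose N ≡ 6 (mod 63); write N = 63j + 6. Since 9 ∣ 63, reducing mod 9 gives N ≡ 6 (mod 9); since 7 ∣ 63, reducing mod 7 gives N ≡ 6 (mod 7).

Converse. If N ≡ 6 (mod 9) and N ≡ 6 (mod 7), then by the Chinese remainder theorem N ≡ 6 (mod 63). This is exactly N ≡ 6 (mod 63).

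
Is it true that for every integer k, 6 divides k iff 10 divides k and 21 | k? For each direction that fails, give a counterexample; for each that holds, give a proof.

(⇒) fails; (⇐) holds.

Forward direction. This fails: take k = 6. Certainly 6 ∣ 6, but 10 ∤ 6.

Converse. Suppose 10 ∣ k and 21 ∣ k. Any common multiple of 10 and 21 is a multiple of their lcm; here gcd(10, 21) = 1, so lcm(10, 21) = 10·21 = 210, so 210 ∣ k. Since 6 ∣ 210, it follows that 6 ∣ k.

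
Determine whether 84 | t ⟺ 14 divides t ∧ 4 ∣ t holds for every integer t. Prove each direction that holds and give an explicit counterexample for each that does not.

Forward direction. If 84 ∣ t, write t = 84q. Since 84 = 6·14, t = 14·(6q), so 14 ∣ t; and since 84 = 21·4, t = 4·(21q), so 4 ∣ t.

Converse. This fails: take t = 28. Both 14 ∣ 28 and 4 ∣ 28, yet 28 is not a multiple of 84 (since 28 = 0·84 + 28), so 84 ∤ 28.

The forward direction holds; the converse fails.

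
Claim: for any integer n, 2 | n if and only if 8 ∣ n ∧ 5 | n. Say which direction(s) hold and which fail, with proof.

The forward direction fails; the converse holds.

(→) This fails: take n = 2. Certainly 2 ∣ 2, but 8 ∤ 2.

(←) Suppose 8 ∣ n and 5 ∣ n. Any common multiple of 8 and 5 is a multiple of their lcm; here gcd(8, 5) = 1, so lcm(8, 5) = 8·5 = 40, so 40 ∣ n. Since 2 ∣ 40, it follows that 2 ∣ n.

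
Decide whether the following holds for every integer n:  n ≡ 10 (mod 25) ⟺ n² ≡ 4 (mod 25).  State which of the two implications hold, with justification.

Forward direction. This fails: take n = 10. Then 10 ≡ 10 (mod 25), but 10² = 100 ≡ 0 (mod 25), not 4.

Converse. This fails: take n = 2. Then 2² = 4 ≡ 4 (mod 25), yet 2 ≡ 2 (mod 25), not 10.

Neither implication holds.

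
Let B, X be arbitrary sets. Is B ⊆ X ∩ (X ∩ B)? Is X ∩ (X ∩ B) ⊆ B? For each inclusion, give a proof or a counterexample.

Forward inclusion. This inclusion fails. Take B = {1}, X = ∅; then 1 ∈ B but 1 ∉ X ∩ (X ∩ B).

Reverse inclusion. Let x ∈ X ∩ (X ∩ B). Then x ∈ B ∩ X, from which x ∈ B.

(⊆) fails; (⊇) holds.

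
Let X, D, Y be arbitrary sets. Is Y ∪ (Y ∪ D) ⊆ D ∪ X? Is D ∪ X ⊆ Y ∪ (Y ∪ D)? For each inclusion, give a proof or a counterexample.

Neither inclusion holds.

(⊆) This inclusion fails. Take X = ∅, D = ∅, Y = {1}; then 1 ∈ Y ∪ (Y ∪ D) but 1 ∉ D ∪ X.

(⊇) This inclusion fails. Take X = {1}, D = ∅, Y = ∅; then 1 ∈ D ∪ X but 1 ∉ Y ∪ (Y ∪ D).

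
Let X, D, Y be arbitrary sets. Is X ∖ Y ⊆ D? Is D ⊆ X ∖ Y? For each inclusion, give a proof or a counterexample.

(⊆) fails and (⊇) fails.

Forward inclusion. This inclusion fails. Take X = {1}, D = ∅, Y = ∅; then 1 ∈ X ∖ Y but 1 ∉ D.

Reverse inclusion. This inclusion fails. Take X = ∅, D = {1}, Y = ∅; then 1 ∈ D but 1 ∉ X ∖ Y.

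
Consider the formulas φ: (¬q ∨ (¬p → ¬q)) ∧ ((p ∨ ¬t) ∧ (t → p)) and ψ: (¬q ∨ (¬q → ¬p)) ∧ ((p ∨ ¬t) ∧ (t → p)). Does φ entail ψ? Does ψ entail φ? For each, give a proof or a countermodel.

Only the forward direction holds.

(←) This fails. Under p = F, t = F, q = T, the left side is false but the right side is true.

(→) Assume the antecedent. If p is true, the consequent reduces to true regardless of the other variables. If p is false, the antecedent forces (p = F, t = F, q = F), and the consequent holds there. Either way the consequent holds.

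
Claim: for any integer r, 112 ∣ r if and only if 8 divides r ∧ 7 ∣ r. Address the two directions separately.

Not equivalent: only (⇒) holds.

(←) This fails: take r = 56. Both 8 ∣ 56 and 7 ∣ 56, yet 56 is not a multiple of 112 (since 56 = 0·112 + 56), so 112 ∤ 56.

(→) If 112 ∣ r, write r = 112q. Since 112 = 14·8, r = 8·(14q), so 8 ∣ r; and since 112 = 16·7, r = 7·(16q), so 7 ∣ r.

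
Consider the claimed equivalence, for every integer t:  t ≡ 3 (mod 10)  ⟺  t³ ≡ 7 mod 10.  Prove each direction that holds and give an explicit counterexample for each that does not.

(→) Suppose t ≡ 3 (mod 10). Write t = 10j + 3. Then (10j + 3)³ = 1000j³ + 900j² + 270j + 27 = 10(100j³ + 90j² + 27j + 2) + 7, so t³ ≡ 7 (mod 10).

(←) Conversely, suppose t³ ≡ 7 (mod 10). The only residue r in {0, …, 9} with r³ ≡ 7 (mod 10) is r = 3, so t ≡ 3 (mod 10).

Both directions hold; the statement is true.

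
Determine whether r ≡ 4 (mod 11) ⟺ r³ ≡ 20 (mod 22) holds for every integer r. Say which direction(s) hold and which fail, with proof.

(⟸) The residues r modulo 22 with r³ ≡ 20 (mod 22) are exactly {4}, and each is ≡ 4 (mod 11).

(⟹) This fails: take r = 15. Then 15 ≡ 4 (mod 11), but 15³ = 3375 ≡ 9 (mod 22), not 20.

Only the reverse direction holds.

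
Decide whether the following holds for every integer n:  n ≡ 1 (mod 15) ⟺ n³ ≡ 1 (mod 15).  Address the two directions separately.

[⇒] Suppose n ≡ 1 (mod 15). Write n = 15j + 1. Then (15j + 1)³ = 3375j³ + 675j² + 45j + 1 = 15(225j³ + 45j² + 3j) + 1, so n³ ≡ 1 (mod 15).

[⇐] Conversely, suppose n³ ≡ 1 (mod 15). The only residue r in {0, …, 14} with r³ ≡ 1 (mod 15) is r = 1, so n ≡ 1 (mod 15).

Both directions hold.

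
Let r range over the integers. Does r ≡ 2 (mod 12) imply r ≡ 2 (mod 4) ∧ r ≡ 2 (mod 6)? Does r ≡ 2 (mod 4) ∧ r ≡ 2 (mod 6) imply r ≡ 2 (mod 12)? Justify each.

Converse. If r ≡ 2 (mod 4) and r ≡ 2 (mod 6), then by the Chinese remainder theorem r ≡ 2 (mod 12). This is exactly r ≡ 2 (mod 12).

Forward direction. Suppose r ≡ 2 (mod 12); write r = 12j + 2. Since 4 ∣ 12, reducing mod 4 gives r ≡ 2 (mod 4); since 6 ∣ 12, reducing mod 6 gives r ≡ 2 (mod 6).

Both directions hold; the statement is true.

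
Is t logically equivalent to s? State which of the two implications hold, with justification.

Both directions fail.

(⟹) This fails. Under t = T, s = F, the left side is true but the right side is false.

(⟸) This fails. Under t = F, s = T, the left side is false but the right side is true.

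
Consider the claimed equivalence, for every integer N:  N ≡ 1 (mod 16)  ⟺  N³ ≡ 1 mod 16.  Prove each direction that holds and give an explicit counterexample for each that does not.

Equivalent; both directions hold.

(→) Suppose N ≡ 1 (mod 16). Write N = 16j + 1. Then (16j + 1)³ = 4096j³ + 768j² + 48j + 1 = 16(256j³ + 48j² + 3j) + 1, so N³ ≡ 1 (mod 16).

(←) Conversely, suppose N³ ≡ 1 (mod 16). The only residue r in {0, …, 15} with r³ ≡ 1 (mod 16) is r = 1, so N ≡ 1 (mod 16).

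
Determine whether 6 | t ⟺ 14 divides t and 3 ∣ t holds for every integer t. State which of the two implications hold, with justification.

Not equivalent: only (⇐) holds.

(←) Suppose 14 ∣ t and 3 ∣ t. Any common multiple of 14 and 3 is a multiple of their lcm; here gcd(14, 3) = 1, so lcm(14, 3) = 14·3 = 42, so 42 ∣ t. Since 6 ∣ 42, it follows that 6 ∣ t.

(→) This fails: take t = 6. Certainly 6 ∣ 6, but 14 ∤ 6.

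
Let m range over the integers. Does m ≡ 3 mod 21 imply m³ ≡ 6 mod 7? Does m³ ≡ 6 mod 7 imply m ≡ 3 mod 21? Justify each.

[⇒] Suppose m ≡ 3 (mod 21). Then m³ ≡ 3³ = 27 (mod 21), and since 7 ∣ 21, also m³ ≡ 6 (mod 7).

[⇐] This fails: take m = 5. Then 5³ = 125 ≡ 6 (mod 7), yet 5 ≡ 5 (mod 21), not 3.

The forward direction holds; the converse fails.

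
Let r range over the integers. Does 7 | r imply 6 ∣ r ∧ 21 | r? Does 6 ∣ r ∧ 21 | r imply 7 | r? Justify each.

The forward direction fails; the converse holds.

(→) This fails: take r = 7. Certainly 7 ∣ 7, but 6 ∤ 7.

(←) Suppose 6 ∣ r and 21 ∣ r. Any common multiple of 6 and 21 is a multiple of their lcm; here lcm(6, 21) = 6·21/gcd(6, 21) = 126/3 = 42, so 42 ∣ r. Since 7 ∣ 42, it follows that 7 ∣ r.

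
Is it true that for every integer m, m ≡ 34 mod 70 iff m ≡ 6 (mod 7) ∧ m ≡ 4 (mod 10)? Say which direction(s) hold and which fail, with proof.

Converse. If m ≡ 6 (mod 7) and m ≡ 4 (mod 10), then by the Chinese remainder theorem m ≡ 34 (mod 70). This is exactly m ≡ 34 (mod 70).

Forward direction. Suppose m ≡ 34 (mod 70); write m = 70j + 34. Since 7 ∣ 70, reducing mod 7 gives m ≡ 34 ≡ 6 (mod 7); since 10 ∣ 70, reducing mod 10 gives m ≡ 34 ≡ 4 (mod 10).

Both directions hold.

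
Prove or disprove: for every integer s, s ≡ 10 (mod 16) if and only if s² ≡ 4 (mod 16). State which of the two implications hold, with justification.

The forward direction holds; the converse fails.

(←) This fails: take s = 2. Then 2² = 4 ≡ 4 (mod 16), yet 2 ≡ 2 (mod 16), not 10.

(→) Suppose s ≡ 10 (mod 16). Write s = 16j + 10. Then (16j + 10)² = 256j² + 320j + 100 = 16(16j² + 20j + 6) + 4, so s² ≡ 4 (mod 16).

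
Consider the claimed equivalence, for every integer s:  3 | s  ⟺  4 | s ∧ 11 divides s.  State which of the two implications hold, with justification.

(⇒) fails and (⇐) fails.

(⟹) This fails: take s = 3. Certainly 3 ∣ 3, but 4 ∤ 3.

(⟸) This fails: take s = 44. Both 4 ∣ 44 and 11 ∣ 44, yet 44 is not a multiple of 3 (since 44 = 14·3 + 2), so 3 ∤ 44.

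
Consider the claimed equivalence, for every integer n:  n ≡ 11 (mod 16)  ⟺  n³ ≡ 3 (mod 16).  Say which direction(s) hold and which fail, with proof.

(→) Suppose n ≡ 11 (mod 16). Write n = 16j + 11. Then (16j + 11)³ = 4096j³ + 8448j² + 5808j + 1331 = 16(256j³ + 528j² + 363j + 83) + 3, so n³ ≡ 3 (mod 16).

(←) Conversely, suppose n³ ≡ 3 (mod 16). The only residue r in {0, …, 15} with r³ ≡ 3 (mod 16) is r = 11, so n ≡ 11 (mod 16).

Both directions hold.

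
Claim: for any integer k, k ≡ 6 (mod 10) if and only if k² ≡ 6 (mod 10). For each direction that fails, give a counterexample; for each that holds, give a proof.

Forward direction. Suppose k ≡ 6 (mod 10). Write k = 10j + 6. Then (10j + 6)² = 100j² + 120j + 36 = 10(10j² + 12j + 3) + 6, so k² ≡ 6 (mod 10).

Converse. This fails: take k = 4. Then 4² = 16 ≡ 6 (mod 10), yet 4 ≡ 4 (mod 10), not 6.

Only the forward implication holds.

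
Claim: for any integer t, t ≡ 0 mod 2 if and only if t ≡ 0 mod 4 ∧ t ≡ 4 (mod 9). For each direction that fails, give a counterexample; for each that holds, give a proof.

(⇒) fails; (⇐) holds.

(⇐) If t ≡ 0 (mod 4) and t ≡ 4 (mod 9), then by the Chinese remainder theorem t ≡ 4 (mod 36). Since 4 ≡ 0 (mod 2) and 2 ∣ 36, we get t ≡ 0 (mod 2).

(⇒) This fails: t = 0 gives 0 ≡ 0 (mod 2) but 0 ≡ 0 (mod 9), so the conjunction on the right does not hold.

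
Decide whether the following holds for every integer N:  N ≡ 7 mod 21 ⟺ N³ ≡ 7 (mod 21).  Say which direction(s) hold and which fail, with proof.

Equivalent; both directions hold.

[⇒] Suppose N ≡ 7 mod 21. Write N = 21j + 7. Then (21j + 7)³ = 9261j³ + 9261j² + 3087j + 343 = 21(441j³ + 441j² + 147j + 16) + 7, so N³ ≡ 7 (mod 21).

[⇐] Conversely, suppose N³ ≡ 7 (mod 21). The only residue r in {0, …, 20} with r³ ≡ 7 (mod 21) is r = 7, so N ≡ 7 (mod 21).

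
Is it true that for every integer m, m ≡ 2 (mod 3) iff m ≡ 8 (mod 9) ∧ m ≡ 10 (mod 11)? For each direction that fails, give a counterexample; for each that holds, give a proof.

(→) This fails: m = 2 gives 2 ≡ 2 (mod 3) but 2 ≡ 2 (mod 9), so the conjunction on the right does not hold.

(←) Conversely, if m ≡ 8 (mod 9) and m ≡ 10 (mod 11), then by the Chinese remainder theorem m ≡ 98 (mod 99). Since 98 ≡ 2 (mod 3) and 3 ∣ 99, we get m ≡ 2 (mod 3).

Only the reverse direction holds.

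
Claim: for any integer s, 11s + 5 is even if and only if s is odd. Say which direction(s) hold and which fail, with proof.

Forward direction. Suppose 11s + 5 is even. Since 11 is odd, 11s and s have the same parity, so 11s + 5 ≡ s + 5 (mod 2). As 5 is odd, 11s + 5 is even exactly when s is odd. Thus s is odd.

Converse. Suppose s is odd; write s = 2j + 1. Then 11s + 5 = 11·(2j + 1) + 5 = 2·11j + 16, which is even.

Equivalent; both directions hold.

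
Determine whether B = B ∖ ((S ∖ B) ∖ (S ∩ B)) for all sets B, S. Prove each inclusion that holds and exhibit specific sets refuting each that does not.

Reverse inclusion. Let x ∈ B ∖ ((S ∖ B) ∖ (S ∩ B)). Then either x ∈ B and x ∉ S; or x ∈ B ∩ S. In each case x ∈ B, so B ∖ ((S ∖ B) ∖ (S ∩ B)) ⊆ B.

Forward inclusion. Let x ∈ B. Then either x ∈ B and x ∉ S; or x ∈ B ∩ S. In each case x ∈ B ∖ ((S ∖ B) ∖ (S ∩ B)), so B ⊆ B ∖ ((S ∖ B) ∖ (S ∩ B)).

Both inclusions hold; the sets are equal.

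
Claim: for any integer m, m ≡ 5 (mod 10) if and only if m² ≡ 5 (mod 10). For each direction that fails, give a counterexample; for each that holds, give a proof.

The biconditional holds.

[⇒] Suppose m ≡ 5 (mod 10). Write m = 10j + 5. Then (10j + 5)² = 100j² + 100j + 25 = 10(10j² + 10j + 2) + 5, so m² ≡ 5 (mod 10).

[⇐] Conversely, suppose m² ≡ 5 (mod 10). The only residue r in {0, …, 9} with r² ≡ 5 (mod 10) is r = 5, so m ≡ 5 (mod 10).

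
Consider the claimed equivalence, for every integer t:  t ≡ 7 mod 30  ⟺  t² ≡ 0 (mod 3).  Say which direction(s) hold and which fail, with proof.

Forward direction. This fails: take t = 7. Then 7 ≡ 7 (mod 30), but 7² = 49 ≡ 1 (mod 3), not 0.

Converse. This fails: take t = 0. Then 0² = 0 ≡ 0 (mod 3), yet 0 ≡ 0 (mod 30), not 7.

Neither implication holds.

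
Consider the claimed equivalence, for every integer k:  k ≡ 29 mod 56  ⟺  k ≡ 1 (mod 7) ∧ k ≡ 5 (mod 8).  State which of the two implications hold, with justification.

Both implications hold.

Forward direction. Suppose k ≡ 29 (mod 56); write k = 56j + 29. Since 7 ∣ 56, reducing mod 7 gives k ≡ 29 ≡ 1 (mod 7); since 8 ∣ 56, reducing mod 8 gives k ≡ 29 ≡ 5 (mod 8).

Converse. If k ≡ 1 (mod 7) and k ≡ 5 (mod 8), then by the Chinese remainder theorem k ≡ 29 (mod 56). This is exactly k ≡ 29 (mod 56).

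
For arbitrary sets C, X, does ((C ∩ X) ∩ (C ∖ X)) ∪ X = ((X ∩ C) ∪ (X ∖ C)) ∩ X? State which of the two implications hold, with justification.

(⟸) Let x ∈ ((X ∩ C) ∪ (X ∖ C)) ∩ X. Then either x ∈ X and x ∉ C; or x ∈ C ∩ X. In each case x ∈ ((C ∩ X) ∩ (C ∖ X)) ∪ X, so ((X ∩ C) ∪ (X ∖ C)) ∩ X ⊆ ((C ∩ X) ∩ (C ∖ X)) ∪ X.

(⟹) Let x ∈ ((C ∩ X) ∩ (C ∖ X)) ∪ X. Then either x ∈ X and x ∉ C; or x ∈ C ∩ X. In each case x ∈ ((X ∩ C) ∪ (X ∖ C)) ∩ X, so ((C ∩ X) ∩ (C ∖ X)) ∪ X ⊆ ((X ∩ C) ∪ (X ∖ C)) ∩ X.

Both inclusions hold; the sets are equal.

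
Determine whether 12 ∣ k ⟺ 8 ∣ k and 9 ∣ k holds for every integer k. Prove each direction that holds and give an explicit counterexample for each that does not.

(→) This fails: take k = 12. Certainly 12 ∣ 12, but 8 ∤ 12.

(←) Suppose 8 ∣ k and 9 ∣ k. Any common multiple of 8 and 9 is a multiple of their lcm; here gcd(8, 9) = 1, so lcm(8, 9) = 8·9 = 72, so 72 ∣ k. Since 12 ∣ 72, it follows that 12 ∣ k.

Not equivalent: only (⇐) holds.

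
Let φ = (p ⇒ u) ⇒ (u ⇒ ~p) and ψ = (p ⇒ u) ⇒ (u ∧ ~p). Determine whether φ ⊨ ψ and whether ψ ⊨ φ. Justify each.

[⇒] This fails. Under u = F, p = F, the left side is true but the right side is false.

[⇐] Assume the antecedent. If u is true, the antecedent forces (u = T, p = F), and (p ⇒ u) ⇒ (u ⇒ ~p) holds there. If u is false, (p ⇒ u) ⇒ (u ⇒ ~p) reduces to true regardless of the other variables. Either way (p ⇒ u) ⇒ (u ⇒ ~p) holds.

(⇒) fails; (⇐) holds.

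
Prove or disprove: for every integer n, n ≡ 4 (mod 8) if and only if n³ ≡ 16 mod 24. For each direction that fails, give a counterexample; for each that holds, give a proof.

Both directions fail.

[⇒] This fails: take n = 12. Then 12 ≡ 4 (mod 8), but 12³ = 1728 ≡ 0 (mod 24), not 16.

[⇐] This fails: take n = 10. Then 10³ = 1000 ≡ 16 (mod 24), yet 10 ≡ 2 (mod 8), not 4.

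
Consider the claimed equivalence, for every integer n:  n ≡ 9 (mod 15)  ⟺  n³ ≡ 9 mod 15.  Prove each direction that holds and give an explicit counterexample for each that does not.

Converse. Suppose n³ ≡ 9 (mod 15). The only residue r in {0, …, 14} with r³ ≡ 9 (mod 15) is r = 9, so n ≡ 9 (mod 15).

Forward direction. Suppose n ≡ 9 (mod 15). Write n = 15j + 9. Then (15j + 9)³ = 3375j³ + 6075j² + 3645j + 729 = 15(225j³ + 405j² + 243j + 48) + 9, so n³ ≡ 9 (mod 15).

Both implications hold.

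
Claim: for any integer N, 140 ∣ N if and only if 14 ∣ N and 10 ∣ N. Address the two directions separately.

(⟸) This fails: take N = 70. Both 14 ∣ 70 and 10 ∣ 70, yet 70 is not a multiple of 140 (since 70 = 0·140 + 70), so 140 ∤ 70.

(⟹) If 140 ∣ N, write N = 140q. Since 140 = 10·14, N = 14·(10q), so 14 ∣ N; and since 140 = 14·10, N = 10·(14q), so 10 ∣ N.

Only the forward implication holds.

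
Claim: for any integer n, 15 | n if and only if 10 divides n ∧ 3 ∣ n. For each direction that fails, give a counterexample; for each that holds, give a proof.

Only the reverse direction holds.

(⟹) This fails: take n = 15. Certainly 15 ∣ 15, but 10 ∤ 15.

(⟸) Suppose 10 ∣ n and 3 ∣ n. Any common multiple of 10 and 3 is a multiple of their lcm; here gcd(10, 3) = 1, so lcm(10, 3) = 10·3 = 30, so 30 ∣ n. Since 15 ∣ 30, it follows that 15 ∣ n.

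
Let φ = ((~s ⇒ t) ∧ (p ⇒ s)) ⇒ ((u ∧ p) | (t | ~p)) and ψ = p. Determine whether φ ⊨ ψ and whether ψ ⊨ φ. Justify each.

Both directions fail.

(⟹) This fails. Under p = F, u = F, s = F, t = F, the left side is true but the right side is false.

(⟸) This fails. Under p = T, u = F, s = T, t = F, the left side is false but the right side is true.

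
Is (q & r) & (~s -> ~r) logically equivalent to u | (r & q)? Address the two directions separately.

[⇒] Assume the antecedent. If u is true, u | (r & q) reduces to true regardless of the other variables. If u is false, the antecedent forces (u = F, r = T, q = T, s = T), and u | (r & q) holds there. Either way u | (r & q) holds.

[⇐] This fails. Under u = T, r = F, q = F, s = F, the left side is false but the right side is true.

Only the forward implication holds.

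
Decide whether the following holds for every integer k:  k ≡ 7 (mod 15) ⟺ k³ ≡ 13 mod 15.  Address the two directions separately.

Equivalent; both directions hold.

(←) Suppose k³ ≡ 13 (mod 15). The only residue r in {0, …, 14} with r³ ≡ 13 (mod 15) is r = 7, so k ≡ 7 (mod 15).

(→) Suppose k ≡ 7 (mod 15). Write k = 15j + 7. Then (15j + 7)³ = 3375j³ + 4725j² + 2205j + 343 = 15(225j³ + 315j² + 147j + 22) + 13, so k³ ≡ 13 (mod 15).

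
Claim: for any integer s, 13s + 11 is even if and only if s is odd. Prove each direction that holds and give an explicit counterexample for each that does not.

Equivalent; both directions hold.

Forward direction. Suppose 13s + 11 is even. Since 13 is odd, 13s and s have the same parity, so 13s + 11 ≡ s + 11 (mod 2). As 11 is odd, 13s + 11 is even exactly when s is odd. Thus s is odd.

Converse. Suppose s is odd; write s = 2j + 1. Then 13s + 11 = 13·(2j + 1) + 11 = 2·13j + 24, which is even.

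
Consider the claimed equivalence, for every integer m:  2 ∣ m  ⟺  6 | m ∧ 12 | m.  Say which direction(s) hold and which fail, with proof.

(⟹) This fails: take m = 2. Certainly 2 ∣ 2, but 6 ∤ 2.

(⟸) Suppose 6 ∣ m and 12 ∣ m. Any common multiple of 6 and 12 is a multiple of their lcm; here lcm(6, 12) = 6·12/gcd(6, 12) = 72/6 = 12, so 12 ∣ m. Since 2 ∣ 12, it follows that 2 ∣ m.

The forward direction fails; the converse holds.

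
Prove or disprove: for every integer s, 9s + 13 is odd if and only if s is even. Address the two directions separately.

Both implications hold.

Forward direction. Suppose 9s + 13 is odd. Since 9 is odd, 9s and s have the same parity, so 9s + 13 ≡ s + 13 (mod 2). As 13 is odd, 9s + 13 is odd exactly when s is even. Thus s is even.

Converse. Suppose s is even; write s = 2j. Then 9s + 13 = 9·(2j) + 13 = 2·9j + 13, which is odd.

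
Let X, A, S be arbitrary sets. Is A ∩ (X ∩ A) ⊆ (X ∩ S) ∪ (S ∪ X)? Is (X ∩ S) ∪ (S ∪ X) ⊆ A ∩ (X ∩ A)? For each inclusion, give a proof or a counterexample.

Reverse inclusion. This inclusion fails. Take X = {1}, A = ∅, S = ∅; then 1 ∈ (X ∩ S) ∪ (S ∪ X) but 1 ∉ A ∩ (X ∩ A).

Forward inclusion. Let x ∈ A ∩ (X ∩ A). Then either x ∈ X ∩ A and x ∉ S; or x ∈ X ∩ A ∩ S. In each case x ∈ (X ∩ S) ∪ (S ∪ X), so A ∩ (X ∩ A) ⊆ (X ∩ S) ∪ (S ∪ X).

Only the forward inclusion holds.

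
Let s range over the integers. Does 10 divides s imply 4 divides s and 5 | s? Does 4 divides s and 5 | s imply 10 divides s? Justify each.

(⇒) fails; (⇐) holds.

(⇐) Suppose 4 ∣ s and 5 ∣ s. Any common multiple of 4 and 5 is a multiple of their lcm; here gcd(4, 5) = 1, so lcm(4, 5) = 4·5 = 20, so 20 ∣ s. Since 10 ∣ 20, it follows that 10 ∣ s.

(⇒) This fails: take s = 10. Certainly 10 ∣ 10, but 4 ∤ 10.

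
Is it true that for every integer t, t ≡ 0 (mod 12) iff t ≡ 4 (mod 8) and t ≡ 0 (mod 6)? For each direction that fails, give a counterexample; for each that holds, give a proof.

Only the reverse direction holds.

(⇒) This fails: t = 0 gives 0 ≡ 0 (mod 12) but 0 ≡ 0 (mod 8), so the conjunction on the right does not hold.

(⇐) Conversely, if t ≡ 4 (mod 8) and t ≡ 0 (mod 6), then by the Chinese remainder theorem t ≡ 12 (mod 24). Since 12 ≡ 0 (mod 12) and 12 ∣ 24, we get t ≡ 0 (mod 12).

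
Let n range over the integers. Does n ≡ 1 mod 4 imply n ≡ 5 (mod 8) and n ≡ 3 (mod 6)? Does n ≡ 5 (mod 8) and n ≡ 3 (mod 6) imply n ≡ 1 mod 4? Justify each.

The forward direction fails; the converse holds.

(⟹) This fails: n = 1 gives 1 ≡ 1 (mod 4) but 1 ≡ 1 (mod 8), so the conjunction on the right does not hold.

(⟸) Conversely, if n ≡ 5 (mod 8) and n ≡ 3 (mod 6), then by the Chinese remainder theorem n ≡ 21 (mod 24). Since 21 ≡ 1 (mod 4) and 4 ∣ 24, we get n ≡ 1 (mod 4).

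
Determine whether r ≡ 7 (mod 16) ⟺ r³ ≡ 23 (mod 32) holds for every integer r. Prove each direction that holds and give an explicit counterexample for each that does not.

(⟸) The residues r modulo 32 with r³ ≡ 23 (mod 32) are exactly {7}, and each is ≡ 7 (mod 16).

(⟹) This fails: take r = 23. Then 23 ≡ 7 (mod 16), but 23³ = 12167 ≡ 7 (mod 32), not 23.

Only the converse holds.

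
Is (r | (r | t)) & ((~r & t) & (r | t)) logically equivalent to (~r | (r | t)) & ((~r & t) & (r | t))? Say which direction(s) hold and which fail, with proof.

(→) Assume the antecedent. If t is true, the antecedent forces (t = T, r = F), and the consequent holds there. If t is false, the antecedent cannot hold. Either way the consequent holds.

(←) Assume the antecedent. If t is true, the antecedent forces (t = T, r = F), and the consequent holds there. If t is false, the antecedent cannot hold. Either way the consequent holds.

Both directions hold; the statement is true.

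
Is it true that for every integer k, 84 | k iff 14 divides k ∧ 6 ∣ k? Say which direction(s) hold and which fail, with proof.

(⇒) If 84 ∣ k, write k = 84q. Since 84 = 6·14, k = 14·(6q), so 14 ∣ k; and since 84 = 14·6, k = 6·(14q), so 6 ∣ k.

(⇐) This fails: take k = 42. Both 14 ∣ 42 and 6 ∣ 42, yet 42 is not a multiple of 84 (since 42 = 0·84 + 42), so 84 ∤ 42.

Only the forward direction holds.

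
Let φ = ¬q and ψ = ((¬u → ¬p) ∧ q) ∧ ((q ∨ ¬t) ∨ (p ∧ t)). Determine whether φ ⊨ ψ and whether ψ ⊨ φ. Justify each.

(⇒) fails and (⇐) fails.

(⇒) This fails. Under u = F, p = F, q = F, t = F, the left side is true but the right side is false.

(⇐) This fails. Under u = F, p = F, q = T, t = F, the left side is false but the right side is true.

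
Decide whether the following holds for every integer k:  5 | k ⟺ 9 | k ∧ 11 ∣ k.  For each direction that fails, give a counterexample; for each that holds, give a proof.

Neither direction holds.

Forward direction. This fails: take k = 5. Certainly 5 ∣ 5, but 9 ∤ 5.

Converse. This fails: take k = 99. Both 9 ∣ 99 and 11 ∣ 99, yet 99 is not a multiple of 5 (since 99 = 19·5 + 4), so 5 ∤ 99.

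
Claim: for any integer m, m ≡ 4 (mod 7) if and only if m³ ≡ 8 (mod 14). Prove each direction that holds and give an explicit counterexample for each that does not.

Neither implication holds.

(→) This fails: take m = 11. Then 11 ≡ 4 (mod 7), but 11³ = 1331 ≡ 1 (mod 14), not 8.

(←) This fails: take m = 2. Then 2³ = 8 ≡ 8 (mod 14), yet 2 ≡ 2 (mod 7), not 4.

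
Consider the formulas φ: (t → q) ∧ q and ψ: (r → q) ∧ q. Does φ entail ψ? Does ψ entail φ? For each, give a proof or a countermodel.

(⇐) Assume the antecedent. If q is true, (t → q) ∧ q reduces to true regardless of the other variables. If q is false, the antecedent cannot hold. Either way (t → q) ∧ q holds.

(⇒) Assume the antecedent. If q is true, (r → q) ∧ q reduces to true regardless of the other variables. If q is false, the antecedent cannot hold. Either way (r → q) ∧ q holds.

Equivalent; both directions hold.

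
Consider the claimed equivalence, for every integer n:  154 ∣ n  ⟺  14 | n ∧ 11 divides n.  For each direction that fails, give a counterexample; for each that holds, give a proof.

(←) Suppose 14 ∣ n and 11 ∣ n. Any common multiple of 14 and 11 is a multiple of their lcm; here gcd(14, 11) = 1, so lcm(14, 11) = 14·11 = 154, so 154 ∣ n.

(→) If 154 ∣ n, write n = 154q. Since 154 = 11·14, n = 14·(11q), so 14 ∣ n; and since 154 = 14·11, n = 11·(14q), so 11 ∣ n.

Both implications hold.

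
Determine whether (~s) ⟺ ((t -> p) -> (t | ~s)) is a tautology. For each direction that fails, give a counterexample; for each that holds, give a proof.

Forward direction. Assume the antecedent. If p is true, the antecedent forces (p = T, t = F, s = F) or (p = T, t = T, s = F), and (t -> p) -> (t | ~s) holds there. If p is false, the antecedent forces (p = F, t = F, s = F) or (p = F, t = T, s = F), and (t -> p) -> (t | ~s) holds there. Either way (t -> p) -> (t | ~s) holds.

Converse. This fails. Under p = F, t = T, s = T, the left side is false but the right side is true.

The forward direction holds; the converse fails.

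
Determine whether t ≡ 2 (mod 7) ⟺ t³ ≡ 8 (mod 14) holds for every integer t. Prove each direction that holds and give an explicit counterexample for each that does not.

(⇒) fails and (⇐) fails.

(⟹) This fails: take t = 9. Then 9 ≡ 2 (mod 7), but 9³ = 729 ≡ 1 (mod 14), not 8.

(⟸) This fails: take t = 4. Then 4³ = 64 ≡ 8 (mod 14), yet 4 ≡ 4 (mod 7), not 2.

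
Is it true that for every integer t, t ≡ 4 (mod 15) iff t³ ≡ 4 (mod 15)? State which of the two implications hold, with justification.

Both implications hold.

Converse. Suppose t³ ≡ 4 (mod 15). The only residue r in {0, …, 14} with r³ ≡ 4 (mod 15) is r = 4, so t ≡ 4 (mod 15).

Forward direction. Suppose t ≡ 4 (mod 15). Write t = 15j + 4. Then (15j + 4)³ = 3375j³ + 2700j² + 720j + 64 = 15(225j³ + 180j² + 48j + 4) + 4, so t³ ≡ 4 (mod 15).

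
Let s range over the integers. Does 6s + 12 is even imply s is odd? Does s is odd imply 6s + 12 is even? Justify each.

(⇒) fails; (⇐) holds.

(⇒) This fails: take s = 2. Then 6s + 12 = 24, which is even, yet s = 2 is even, not odd.

(⇐) Suppose s is odd. Since 6 is even, 6s is even for every s, so 6s + 12 has the same parity as 12, which is even. Hence 6s + 12 is even.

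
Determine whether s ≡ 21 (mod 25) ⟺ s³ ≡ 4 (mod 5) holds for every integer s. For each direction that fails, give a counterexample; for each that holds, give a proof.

Neither implication holds.

(→) This fails: take s = 21. Then 21 ≡ 21 (mod 25), but 21³ = 9261 ≡ 1 (mod 5), not 4.

(←) This fails: take s = 4. Then 4³ = 64 ≡ 4 (mod 5), yet 4 ≡ 4 (mod 25), not 21.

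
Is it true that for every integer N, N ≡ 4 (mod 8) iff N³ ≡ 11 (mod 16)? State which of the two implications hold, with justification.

Forward direction. This fails: take N = 4. Then 4 ≡ 4 (mod 8), but 4³ = 64 ≡ 0 (mod 16), not 11.

Converse. This fails: take N = 3. Then 3³ = 27 ≡ 11 (mod 16), yet 3 ≡ 3 (mod 8), not 4.

Both directions fail.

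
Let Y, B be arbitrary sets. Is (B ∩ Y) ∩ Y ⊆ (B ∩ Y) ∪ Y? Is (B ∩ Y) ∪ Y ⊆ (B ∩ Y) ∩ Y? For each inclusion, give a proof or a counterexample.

Forward inclusion. Let x ∈ (B ∩ Y) ∩ Y. Then x ∈ Y ∩ B, from which x ∈ (B ∩ Y) ∪ Y.

Reverse inclusion. This inclusion fails. Take Y = {1}, B = ∅; then 1 ∈ (B ∩ Y) ∪ Y but 1 ∉ (B ∩ Y) ∩ Y.

(⊆) holds; (⊇) fails.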